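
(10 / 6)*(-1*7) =-35 / 3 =-11.67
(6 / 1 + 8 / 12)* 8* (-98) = -15680 / 3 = -5226.67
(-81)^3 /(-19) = 531441 /19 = 27970.58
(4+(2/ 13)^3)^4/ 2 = 2993028739993728/ 23298085122481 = 128.47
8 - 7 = 1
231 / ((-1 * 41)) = -231 / 41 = -5.63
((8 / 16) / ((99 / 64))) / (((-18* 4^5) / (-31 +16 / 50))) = 767 / 1425600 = 0.00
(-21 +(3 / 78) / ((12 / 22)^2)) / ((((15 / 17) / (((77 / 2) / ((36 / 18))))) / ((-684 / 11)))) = 8833727 / 312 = 28313.23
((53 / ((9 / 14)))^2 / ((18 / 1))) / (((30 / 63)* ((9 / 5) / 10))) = 9634870 / 2187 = 4405.52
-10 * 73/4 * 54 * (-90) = 886950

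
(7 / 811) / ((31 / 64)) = 0.02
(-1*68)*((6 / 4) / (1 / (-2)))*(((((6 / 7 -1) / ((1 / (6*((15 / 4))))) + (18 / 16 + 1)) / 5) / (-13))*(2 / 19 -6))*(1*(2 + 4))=-149328 / 1235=-120.91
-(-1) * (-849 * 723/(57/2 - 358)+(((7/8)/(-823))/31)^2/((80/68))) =1022843079137222227/549058276314880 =1862.90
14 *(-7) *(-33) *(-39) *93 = -11729718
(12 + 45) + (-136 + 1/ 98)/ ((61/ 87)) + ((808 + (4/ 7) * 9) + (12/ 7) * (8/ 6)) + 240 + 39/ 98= 2746514/ 2989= 918.87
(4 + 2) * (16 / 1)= 96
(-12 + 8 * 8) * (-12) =-624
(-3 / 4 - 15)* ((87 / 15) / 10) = -1827 / 200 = -9.14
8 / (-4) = -2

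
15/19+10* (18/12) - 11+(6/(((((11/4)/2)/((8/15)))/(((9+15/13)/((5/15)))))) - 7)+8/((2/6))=114462/1235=92.68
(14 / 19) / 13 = 14 / 247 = 0.06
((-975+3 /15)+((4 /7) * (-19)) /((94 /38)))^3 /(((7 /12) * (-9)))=5572320640374580128 /31159877875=178829989.73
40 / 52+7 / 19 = 281 / 247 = 1.14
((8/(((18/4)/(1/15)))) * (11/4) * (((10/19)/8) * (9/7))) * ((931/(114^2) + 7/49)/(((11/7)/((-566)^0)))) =1027/272916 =0.00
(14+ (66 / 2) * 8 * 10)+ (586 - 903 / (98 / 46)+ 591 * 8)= 52809 / 7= 7544.14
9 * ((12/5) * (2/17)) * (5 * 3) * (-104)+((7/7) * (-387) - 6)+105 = -4252.24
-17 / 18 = -0.94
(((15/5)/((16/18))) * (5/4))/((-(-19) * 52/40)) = 675/3952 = 0.17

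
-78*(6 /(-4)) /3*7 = 273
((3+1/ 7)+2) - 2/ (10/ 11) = 103/ 35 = 2.94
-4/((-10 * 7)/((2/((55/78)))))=312/1925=0.16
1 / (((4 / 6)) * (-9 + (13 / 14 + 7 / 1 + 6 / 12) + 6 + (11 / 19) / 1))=399 / 1598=0.25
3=3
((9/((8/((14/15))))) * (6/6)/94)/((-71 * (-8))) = 21/1067840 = 0.00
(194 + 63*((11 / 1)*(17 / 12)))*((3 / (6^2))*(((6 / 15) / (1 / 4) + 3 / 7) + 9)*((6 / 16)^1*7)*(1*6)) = 2723037 / 160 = 17018.98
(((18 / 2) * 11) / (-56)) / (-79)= 99 / 4424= 0.02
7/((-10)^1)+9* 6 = 533/10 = 53.30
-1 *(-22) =22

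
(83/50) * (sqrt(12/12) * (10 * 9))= 747/5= 149.40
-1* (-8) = 8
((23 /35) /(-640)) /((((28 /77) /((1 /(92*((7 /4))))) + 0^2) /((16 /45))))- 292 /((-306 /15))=429239813 /29988000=14.31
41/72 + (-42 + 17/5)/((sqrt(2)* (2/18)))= 41/72-1737* sqrt(2)/10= -245.08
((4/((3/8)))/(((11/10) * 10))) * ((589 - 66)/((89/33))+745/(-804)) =110479448/590337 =187.15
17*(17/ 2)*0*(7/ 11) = 0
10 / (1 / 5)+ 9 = 59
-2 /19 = -0.11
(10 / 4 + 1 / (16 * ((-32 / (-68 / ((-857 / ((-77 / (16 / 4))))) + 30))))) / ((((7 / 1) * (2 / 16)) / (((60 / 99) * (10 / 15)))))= 5362795 / 4751208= 1.13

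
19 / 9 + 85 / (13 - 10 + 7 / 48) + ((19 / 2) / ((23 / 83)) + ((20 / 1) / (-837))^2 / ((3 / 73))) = 925943340151 / 14598456822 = 63.43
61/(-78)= -0.78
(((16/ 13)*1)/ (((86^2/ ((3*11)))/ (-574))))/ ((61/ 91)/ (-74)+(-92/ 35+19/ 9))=252307440/ 42144257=5.99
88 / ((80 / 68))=374 / 5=74.80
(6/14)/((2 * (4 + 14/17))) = 0.04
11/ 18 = 0.61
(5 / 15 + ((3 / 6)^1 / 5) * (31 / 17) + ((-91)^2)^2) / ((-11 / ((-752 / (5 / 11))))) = 10313674211.96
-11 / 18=-0.61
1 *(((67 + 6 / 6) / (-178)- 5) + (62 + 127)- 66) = 10468 / 89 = 117.62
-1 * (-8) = 8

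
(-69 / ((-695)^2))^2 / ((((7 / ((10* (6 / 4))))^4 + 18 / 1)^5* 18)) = 281449729633941650390625 / 475325229067377239565125006618272148582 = 0.00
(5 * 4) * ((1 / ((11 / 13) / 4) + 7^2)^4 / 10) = 243994433922 / 14641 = 16665148.14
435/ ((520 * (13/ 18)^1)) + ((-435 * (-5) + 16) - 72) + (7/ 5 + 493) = 8837207/ 3380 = 2614.56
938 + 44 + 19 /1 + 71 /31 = 31102 /31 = 1003.29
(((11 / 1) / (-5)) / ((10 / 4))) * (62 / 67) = -1364 / 1675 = -0.81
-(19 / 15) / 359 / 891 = -19 / 4798035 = -0.00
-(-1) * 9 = 9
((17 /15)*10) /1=34 /3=11.33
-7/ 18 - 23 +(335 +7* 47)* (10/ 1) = 119099/ 18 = 6616.61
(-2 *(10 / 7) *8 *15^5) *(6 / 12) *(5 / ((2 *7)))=-151875000 / 49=-3099489.80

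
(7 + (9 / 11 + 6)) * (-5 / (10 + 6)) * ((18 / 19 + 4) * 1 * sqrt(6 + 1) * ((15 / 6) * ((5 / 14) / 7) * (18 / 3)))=-17625 * sqrt(7) / 1078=-43.26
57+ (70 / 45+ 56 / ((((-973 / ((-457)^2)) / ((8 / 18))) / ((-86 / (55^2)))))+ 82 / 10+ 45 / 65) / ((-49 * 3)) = 19248759641 / 344369025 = 55.90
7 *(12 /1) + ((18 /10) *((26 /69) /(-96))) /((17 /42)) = 1313487 /15640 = 83.98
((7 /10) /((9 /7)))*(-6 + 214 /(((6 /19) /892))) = 44428741 /135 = 329101.79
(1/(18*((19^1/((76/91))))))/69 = 2/56511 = 0.00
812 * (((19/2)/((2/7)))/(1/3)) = 80997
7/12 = 0.58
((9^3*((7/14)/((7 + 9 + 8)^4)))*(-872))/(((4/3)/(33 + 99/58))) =-5924259/237568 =-24.94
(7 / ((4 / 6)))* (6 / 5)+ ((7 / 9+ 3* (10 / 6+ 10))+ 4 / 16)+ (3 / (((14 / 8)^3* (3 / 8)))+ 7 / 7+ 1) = 3217919 / 61740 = 52.12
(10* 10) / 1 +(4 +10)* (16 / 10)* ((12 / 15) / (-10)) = 98.21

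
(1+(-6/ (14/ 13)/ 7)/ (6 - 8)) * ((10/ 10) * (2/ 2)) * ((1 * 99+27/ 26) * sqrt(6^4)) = 3207033/ 637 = 5034.59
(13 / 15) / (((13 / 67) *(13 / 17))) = 1139 / 195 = 5.84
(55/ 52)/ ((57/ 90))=825/ 494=1.67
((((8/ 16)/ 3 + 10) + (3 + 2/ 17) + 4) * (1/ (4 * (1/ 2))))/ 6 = 1763/ 1224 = 1.44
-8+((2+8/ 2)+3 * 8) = 22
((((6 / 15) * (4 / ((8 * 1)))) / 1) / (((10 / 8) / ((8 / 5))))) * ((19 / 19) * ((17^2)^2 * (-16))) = -42762752 / 125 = -342102.02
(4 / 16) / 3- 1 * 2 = -23 / 12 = -1.92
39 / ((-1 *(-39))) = 1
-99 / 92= -1.08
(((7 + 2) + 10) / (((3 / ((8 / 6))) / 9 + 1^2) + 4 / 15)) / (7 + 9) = 285 / 364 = 0.78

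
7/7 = 1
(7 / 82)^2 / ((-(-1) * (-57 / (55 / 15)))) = -539 / 1149804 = -0.00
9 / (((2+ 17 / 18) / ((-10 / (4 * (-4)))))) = 405 / 212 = 1.91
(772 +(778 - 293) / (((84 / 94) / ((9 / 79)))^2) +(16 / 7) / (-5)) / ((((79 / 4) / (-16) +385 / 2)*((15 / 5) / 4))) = 305094810688 / 56151119535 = 5.43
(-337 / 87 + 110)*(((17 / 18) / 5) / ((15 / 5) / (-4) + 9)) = 313922 / 129195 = 2.43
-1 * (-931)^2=-866761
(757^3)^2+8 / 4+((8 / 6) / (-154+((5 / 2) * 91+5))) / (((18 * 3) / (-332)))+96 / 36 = 2393095049081882923351 / 12717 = 188180785490436653.56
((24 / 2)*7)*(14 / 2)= 588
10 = 10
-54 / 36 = -3 / 2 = -1.50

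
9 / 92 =0.10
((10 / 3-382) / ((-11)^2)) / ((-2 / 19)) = 10792 / 363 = 29.73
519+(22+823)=1364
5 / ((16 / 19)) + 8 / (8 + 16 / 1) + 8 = 685 / 48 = 14.27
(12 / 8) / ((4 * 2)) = 3 / 16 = 0.19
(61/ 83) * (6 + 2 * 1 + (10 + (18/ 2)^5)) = 3603087/ 83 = 43410.69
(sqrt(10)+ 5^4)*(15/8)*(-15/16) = -140625/128 -225*sqrt(10)/128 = -1104.19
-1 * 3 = -3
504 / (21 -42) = -24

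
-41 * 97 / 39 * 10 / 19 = -39770 / 741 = -53.67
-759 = -759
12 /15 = 4 /5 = 0.80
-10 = -10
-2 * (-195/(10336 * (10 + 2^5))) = 65/72352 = 0.00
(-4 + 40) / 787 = 36 / 787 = 0.05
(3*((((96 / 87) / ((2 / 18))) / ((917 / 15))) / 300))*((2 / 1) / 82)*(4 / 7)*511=63072 / 5451565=0.01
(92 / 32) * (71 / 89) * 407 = 933.47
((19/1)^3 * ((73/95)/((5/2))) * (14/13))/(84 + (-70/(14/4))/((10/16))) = 184471/4225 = 43.66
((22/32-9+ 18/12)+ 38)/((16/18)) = 4491/128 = 35.09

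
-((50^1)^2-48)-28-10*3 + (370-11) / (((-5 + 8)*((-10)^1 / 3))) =-25459 / 10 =-2545.90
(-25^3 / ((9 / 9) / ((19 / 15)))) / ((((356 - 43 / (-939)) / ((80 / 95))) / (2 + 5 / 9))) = -119.63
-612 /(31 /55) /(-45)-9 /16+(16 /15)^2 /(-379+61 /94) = 93524903381 /3969054000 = 23.56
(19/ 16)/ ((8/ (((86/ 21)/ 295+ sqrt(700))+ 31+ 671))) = 95*sqrt(7)/ 64+ 5164409/ 49560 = 108.13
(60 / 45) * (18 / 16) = 1.50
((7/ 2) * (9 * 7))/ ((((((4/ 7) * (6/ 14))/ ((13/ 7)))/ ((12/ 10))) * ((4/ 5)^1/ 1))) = 40131/ 16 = 2508.19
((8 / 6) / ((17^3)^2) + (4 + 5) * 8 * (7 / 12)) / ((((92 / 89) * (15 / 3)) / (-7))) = -947375446927 / 16654922610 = -56.88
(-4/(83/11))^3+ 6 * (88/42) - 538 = -2103628874/4002509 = -525.58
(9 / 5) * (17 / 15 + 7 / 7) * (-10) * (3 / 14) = -288 / 35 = -8.23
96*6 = 576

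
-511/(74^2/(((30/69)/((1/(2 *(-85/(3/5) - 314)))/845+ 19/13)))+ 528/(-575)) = -67880332975/2445133281743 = -0.03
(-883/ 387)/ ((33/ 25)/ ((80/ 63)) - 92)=1766000/ 70403427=0.03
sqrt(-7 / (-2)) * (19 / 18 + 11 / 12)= 71 * sqrt(14) / 72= 3.69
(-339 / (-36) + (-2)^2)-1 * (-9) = 22.42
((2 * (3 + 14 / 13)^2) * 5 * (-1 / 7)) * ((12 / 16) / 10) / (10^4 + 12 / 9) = -25281 / 141978928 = -0.00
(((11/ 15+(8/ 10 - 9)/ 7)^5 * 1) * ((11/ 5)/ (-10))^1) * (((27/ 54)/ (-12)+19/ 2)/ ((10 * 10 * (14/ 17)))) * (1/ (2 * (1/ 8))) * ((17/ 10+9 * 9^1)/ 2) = 225949899953789/ 3350239101562500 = 0.07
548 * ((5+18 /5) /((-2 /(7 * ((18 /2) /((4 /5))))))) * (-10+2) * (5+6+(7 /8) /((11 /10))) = 192618027 /11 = 17510729.73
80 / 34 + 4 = 108 / 17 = 6.35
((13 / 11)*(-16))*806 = -167648 / 11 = -15240.73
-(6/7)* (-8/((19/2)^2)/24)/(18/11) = 44/22743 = 0.00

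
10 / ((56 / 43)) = 215 / 28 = 7.68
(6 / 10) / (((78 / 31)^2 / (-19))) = -18259 / 10140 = -1.80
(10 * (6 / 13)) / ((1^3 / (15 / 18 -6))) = -310 / 13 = -23.85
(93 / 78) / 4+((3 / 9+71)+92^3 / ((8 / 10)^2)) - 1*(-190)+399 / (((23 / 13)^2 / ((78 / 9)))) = 201039416765 / 165048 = 1218066.36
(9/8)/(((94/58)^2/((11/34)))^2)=770229009/45127289888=0.02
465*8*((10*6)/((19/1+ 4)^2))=223200/529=421.93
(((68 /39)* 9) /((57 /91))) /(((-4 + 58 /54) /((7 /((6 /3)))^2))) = -157437 /1501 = -104.89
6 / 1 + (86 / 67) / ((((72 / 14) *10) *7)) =6.00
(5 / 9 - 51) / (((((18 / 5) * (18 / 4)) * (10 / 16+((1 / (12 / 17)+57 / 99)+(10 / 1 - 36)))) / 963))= 21374320 / 166671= 128.24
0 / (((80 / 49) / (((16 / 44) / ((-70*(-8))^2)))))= 0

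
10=10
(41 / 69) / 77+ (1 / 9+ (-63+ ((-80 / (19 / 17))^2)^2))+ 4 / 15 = 272637551341199777 / 10385932095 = 26250657.99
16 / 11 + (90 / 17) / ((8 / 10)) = 3019 / 374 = 8.07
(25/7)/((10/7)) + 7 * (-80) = -1115/2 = -557.50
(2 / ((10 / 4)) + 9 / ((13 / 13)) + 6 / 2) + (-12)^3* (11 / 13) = -94208 / 65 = -1449.35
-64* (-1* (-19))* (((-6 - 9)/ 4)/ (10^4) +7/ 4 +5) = -1025943/ 125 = -8207.54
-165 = -165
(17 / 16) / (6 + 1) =17 / 112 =0.15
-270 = -270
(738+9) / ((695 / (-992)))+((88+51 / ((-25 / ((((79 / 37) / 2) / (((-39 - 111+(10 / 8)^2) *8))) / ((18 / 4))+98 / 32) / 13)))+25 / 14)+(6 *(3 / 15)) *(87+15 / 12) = -951.75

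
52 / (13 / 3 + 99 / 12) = 624 / 151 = 4.13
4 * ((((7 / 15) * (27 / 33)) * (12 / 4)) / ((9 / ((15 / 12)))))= 7 / 11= 0.64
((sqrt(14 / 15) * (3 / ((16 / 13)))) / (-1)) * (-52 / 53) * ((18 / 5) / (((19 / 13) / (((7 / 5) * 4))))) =31.87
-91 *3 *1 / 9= -91 / 3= -30.33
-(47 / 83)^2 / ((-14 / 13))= 28717 / 96446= 0.30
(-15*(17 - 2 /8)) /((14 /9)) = -9045 /56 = -161.52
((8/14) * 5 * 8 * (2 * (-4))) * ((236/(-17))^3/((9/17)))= 16824647680/18207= 924075.78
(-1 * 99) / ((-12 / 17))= 561 / 4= 140.25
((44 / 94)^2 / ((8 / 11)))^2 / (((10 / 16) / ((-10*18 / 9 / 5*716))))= -10147501408 / 24398405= -415.91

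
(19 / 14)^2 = 361 / 196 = 1.84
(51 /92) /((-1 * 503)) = -51 /46276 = -0.00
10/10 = 1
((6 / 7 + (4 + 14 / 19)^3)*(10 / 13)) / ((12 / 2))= 8573590 / 624169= 13.74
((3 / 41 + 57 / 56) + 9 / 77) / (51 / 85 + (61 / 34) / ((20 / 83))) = 2593095 / 17271947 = 0.15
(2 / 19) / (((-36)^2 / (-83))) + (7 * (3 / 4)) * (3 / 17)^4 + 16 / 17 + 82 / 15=6.41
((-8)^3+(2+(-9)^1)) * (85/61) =-44115/61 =-723.20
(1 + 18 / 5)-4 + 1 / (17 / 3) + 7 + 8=1341 / 85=15.78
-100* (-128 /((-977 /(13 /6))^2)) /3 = 0.02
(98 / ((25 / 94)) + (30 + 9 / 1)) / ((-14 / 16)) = -465.69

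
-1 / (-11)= 1 / 11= 0.09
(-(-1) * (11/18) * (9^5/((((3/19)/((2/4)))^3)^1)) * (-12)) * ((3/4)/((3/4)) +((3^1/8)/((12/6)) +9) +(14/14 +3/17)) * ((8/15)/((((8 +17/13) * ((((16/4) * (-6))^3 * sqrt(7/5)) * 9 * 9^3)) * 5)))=25055927 * sqrt(35)/8883302400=0.02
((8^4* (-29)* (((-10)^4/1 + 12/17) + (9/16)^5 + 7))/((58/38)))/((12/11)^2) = -410133064477411/626688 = -654445377.09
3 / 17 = 0.18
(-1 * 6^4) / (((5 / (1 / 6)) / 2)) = -432 / 5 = -86.40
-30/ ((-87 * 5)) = 2/ 29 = 0.07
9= 9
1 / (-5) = -1 / 5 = -0.20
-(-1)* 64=64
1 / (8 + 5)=1 / 13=0.08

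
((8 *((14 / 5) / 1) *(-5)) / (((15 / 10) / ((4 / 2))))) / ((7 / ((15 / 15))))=-64 / 3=-21.33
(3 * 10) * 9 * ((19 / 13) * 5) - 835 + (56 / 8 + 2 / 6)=44671 / 39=1145.41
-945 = -945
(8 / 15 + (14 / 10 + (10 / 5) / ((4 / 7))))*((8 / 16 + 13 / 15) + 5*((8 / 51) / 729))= 82887619 / 11153700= 7.43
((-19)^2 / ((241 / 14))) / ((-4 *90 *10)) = -2527 / 433800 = -0.01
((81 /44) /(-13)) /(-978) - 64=-11934181 /186472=-64.00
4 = 4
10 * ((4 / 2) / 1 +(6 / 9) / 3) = 200 / 9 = 22.22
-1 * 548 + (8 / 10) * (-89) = -3096 / 5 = -619.20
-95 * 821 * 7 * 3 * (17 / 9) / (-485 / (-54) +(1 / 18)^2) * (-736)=737760320640 / 2911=253438791.01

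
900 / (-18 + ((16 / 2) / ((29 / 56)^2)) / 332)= -31411350 / 625091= -50.25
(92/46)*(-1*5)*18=-180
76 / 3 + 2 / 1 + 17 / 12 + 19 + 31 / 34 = 3309 / 68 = 48.66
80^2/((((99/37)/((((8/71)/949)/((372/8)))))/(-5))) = -18944000/620358453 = -0.03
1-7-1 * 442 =-448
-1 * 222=-222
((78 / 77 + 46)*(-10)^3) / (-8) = 452500 / 77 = 5876.62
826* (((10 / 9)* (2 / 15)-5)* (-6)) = 216412 / 9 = 24045.78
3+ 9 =12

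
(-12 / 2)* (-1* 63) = 378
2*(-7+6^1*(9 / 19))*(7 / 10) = -553 / 95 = -5.82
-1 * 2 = -2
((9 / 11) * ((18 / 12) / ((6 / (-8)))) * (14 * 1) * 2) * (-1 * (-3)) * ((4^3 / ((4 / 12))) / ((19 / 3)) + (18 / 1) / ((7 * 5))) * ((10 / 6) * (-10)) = 14761440 / 209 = 70628.90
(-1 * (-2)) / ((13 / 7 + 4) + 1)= 7 / 24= 0.29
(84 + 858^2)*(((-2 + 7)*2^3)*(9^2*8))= 19083548160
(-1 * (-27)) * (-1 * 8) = -216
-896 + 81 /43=-38447 /43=-894.12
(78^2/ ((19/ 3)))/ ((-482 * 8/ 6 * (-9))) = 1521/ 9158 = 0.17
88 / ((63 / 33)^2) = 10648 / 441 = 24.15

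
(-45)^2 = 2025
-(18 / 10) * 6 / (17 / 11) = -594 / 85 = -6.99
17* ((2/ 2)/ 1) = 17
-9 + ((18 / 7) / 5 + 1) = -262 / 35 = -7.49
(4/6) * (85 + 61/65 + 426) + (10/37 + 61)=968163/2405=402.56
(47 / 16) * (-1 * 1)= -2.94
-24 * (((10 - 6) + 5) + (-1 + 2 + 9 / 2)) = -348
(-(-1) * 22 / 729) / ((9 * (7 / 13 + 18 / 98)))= 7007 / 1509030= 0.00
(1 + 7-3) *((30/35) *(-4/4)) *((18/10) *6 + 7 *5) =-1374/7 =-196.29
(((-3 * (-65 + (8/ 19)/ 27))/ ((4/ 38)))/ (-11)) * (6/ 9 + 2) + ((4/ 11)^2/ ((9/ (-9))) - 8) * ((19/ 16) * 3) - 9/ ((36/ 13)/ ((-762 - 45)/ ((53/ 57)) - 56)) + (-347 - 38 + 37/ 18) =1483415585/ 692604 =2141.79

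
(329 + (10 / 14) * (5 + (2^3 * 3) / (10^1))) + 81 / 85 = 199467 / 595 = 335.24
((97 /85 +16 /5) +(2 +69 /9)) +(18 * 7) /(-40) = 2215 /204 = 10.86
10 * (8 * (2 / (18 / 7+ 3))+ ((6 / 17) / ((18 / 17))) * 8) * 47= 33840 / 13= 2603.08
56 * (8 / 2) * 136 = 30464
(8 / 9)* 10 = 80 / 9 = 8.89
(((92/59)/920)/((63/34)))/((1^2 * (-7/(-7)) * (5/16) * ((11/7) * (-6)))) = -136/438075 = -0.00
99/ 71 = 1.39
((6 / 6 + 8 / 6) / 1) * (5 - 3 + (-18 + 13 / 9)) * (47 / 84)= -19.00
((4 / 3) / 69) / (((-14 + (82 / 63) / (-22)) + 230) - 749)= -0.00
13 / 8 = 1.62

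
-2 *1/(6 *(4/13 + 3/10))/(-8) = 65/948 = 0.07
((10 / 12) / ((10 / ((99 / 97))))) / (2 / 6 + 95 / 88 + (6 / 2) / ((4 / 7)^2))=4356 / 542909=0.01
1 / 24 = 0.04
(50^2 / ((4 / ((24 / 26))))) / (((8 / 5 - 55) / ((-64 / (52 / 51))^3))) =2671880.76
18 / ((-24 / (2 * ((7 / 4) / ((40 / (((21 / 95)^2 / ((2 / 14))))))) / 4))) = -64827 / 11552000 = -0.01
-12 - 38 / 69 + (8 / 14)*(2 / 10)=-30034 / 2415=-12.44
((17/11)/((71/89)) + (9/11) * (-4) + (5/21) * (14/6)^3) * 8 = 854896/63261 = 13.51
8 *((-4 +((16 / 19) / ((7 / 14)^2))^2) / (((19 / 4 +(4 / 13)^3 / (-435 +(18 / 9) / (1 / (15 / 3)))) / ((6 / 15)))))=31695855360 / 6404327359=4.95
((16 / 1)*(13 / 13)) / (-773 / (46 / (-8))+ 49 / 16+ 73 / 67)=394496 / 3416997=0.12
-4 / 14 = -2 / 7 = -0.29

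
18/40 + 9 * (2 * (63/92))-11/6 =15101/1380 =10.94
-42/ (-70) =3/ 5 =0.60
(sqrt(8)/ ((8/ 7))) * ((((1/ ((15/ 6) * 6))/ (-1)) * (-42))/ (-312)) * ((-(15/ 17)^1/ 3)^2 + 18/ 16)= -137249 * sqrt(2)/ 7213440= -0.03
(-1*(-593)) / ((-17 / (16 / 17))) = -9488 / 289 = -32.83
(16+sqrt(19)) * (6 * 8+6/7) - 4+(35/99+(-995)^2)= 342 * sqrt(19)/7+686626526/693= 991016.03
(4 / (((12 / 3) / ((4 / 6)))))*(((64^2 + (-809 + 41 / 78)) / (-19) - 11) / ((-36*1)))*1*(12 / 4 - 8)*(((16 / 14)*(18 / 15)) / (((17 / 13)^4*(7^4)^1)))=-2396742452 / 720117310311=-0.00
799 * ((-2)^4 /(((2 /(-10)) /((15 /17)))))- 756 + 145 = -57011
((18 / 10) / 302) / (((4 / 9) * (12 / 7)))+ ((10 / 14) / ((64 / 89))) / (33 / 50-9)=-1961921 / 17630760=-0.11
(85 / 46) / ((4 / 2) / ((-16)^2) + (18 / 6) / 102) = 92480 / 1863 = 49.64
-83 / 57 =-1.46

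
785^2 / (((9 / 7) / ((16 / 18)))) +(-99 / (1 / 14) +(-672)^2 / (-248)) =1061714066 / 2511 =422825.20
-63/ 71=-0.89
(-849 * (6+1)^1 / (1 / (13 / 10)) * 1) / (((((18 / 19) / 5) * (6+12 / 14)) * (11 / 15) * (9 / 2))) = -17125745 / 9504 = -1801.95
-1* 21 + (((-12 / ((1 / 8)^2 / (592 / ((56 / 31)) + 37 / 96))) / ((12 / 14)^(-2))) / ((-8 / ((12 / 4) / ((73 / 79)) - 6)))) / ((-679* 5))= -189740517 / 85007405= -2.23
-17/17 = -1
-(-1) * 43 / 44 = 43 / 44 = 0.98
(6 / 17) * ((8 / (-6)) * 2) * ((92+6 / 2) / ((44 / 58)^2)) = -319580 / 2057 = -155.36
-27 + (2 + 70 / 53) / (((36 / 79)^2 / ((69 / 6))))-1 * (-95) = 2162821 / 8586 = 251.90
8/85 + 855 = 72683/85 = 855.09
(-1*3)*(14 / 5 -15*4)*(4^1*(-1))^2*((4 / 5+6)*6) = 2800512 / 25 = 112020.48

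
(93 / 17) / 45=31 / 255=0.12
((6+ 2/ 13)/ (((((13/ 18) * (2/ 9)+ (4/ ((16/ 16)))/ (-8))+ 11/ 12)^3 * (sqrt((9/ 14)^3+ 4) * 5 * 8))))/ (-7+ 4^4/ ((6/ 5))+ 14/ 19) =54283509504 * sqrt(163870)/ 11744431442514485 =0.00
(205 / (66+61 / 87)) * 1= 17835 / 5803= 3.07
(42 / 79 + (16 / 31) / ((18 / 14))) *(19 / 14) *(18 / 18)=27911 / 22041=1.27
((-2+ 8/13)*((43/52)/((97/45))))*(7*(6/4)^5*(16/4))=-29622915/262288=-112.94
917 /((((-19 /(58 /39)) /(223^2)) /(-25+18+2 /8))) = 11901989673 /494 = 24093096.50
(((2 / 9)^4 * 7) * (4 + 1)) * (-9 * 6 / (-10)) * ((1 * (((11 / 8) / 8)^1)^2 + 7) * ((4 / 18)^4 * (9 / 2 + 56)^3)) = 357059891111 / 204073344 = 1749.66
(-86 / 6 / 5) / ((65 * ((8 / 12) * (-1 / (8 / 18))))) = 86 / 2925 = 0.03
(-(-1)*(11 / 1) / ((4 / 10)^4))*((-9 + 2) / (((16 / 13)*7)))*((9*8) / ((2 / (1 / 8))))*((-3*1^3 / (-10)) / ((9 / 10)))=-268125 / 512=-523.68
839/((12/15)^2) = 20975/16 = 1310.94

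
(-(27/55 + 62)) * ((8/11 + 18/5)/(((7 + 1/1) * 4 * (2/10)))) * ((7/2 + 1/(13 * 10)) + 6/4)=-266260953/1258400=-211.59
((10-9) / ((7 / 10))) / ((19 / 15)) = 150 / 133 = 1.13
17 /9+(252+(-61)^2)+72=36422 /9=4046.89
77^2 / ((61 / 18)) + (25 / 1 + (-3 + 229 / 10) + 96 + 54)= 1186109 / 610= 1944.44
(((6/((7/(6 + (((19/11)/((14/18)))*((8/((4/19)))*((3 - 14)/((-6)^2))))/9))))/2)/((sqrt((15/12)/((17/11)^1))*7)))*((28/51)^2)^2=141568*sqrt(935)/223251633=0.02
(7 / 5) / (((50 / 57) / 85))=6783 / 50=135.66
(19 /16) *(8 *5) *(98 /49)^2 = 190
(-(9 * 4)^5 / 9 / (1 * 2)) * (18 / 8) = -7558272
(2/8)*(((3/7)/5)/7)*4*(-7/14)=-3/490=-0.01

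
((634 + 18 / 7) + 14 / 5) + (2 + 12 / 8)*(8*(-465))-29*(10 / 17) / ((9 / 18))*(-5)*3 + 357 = -11511.86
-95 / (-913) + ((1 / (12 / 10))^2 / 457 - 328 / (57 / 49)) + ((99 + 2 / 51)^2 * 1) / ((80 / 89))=17535584341522711 / 1649570638320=10630.39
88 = 88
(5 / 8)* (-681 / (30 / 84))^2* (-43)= -977144427 / 10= -97714442.70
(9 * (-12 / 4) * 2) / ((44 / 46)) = -621 / 11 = -56.45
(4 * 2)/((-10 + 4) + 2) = -2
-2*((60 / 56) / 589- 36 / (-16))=-37137 / 8246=-4.50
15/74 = 0.20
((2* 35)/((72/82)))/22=1435/396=3.62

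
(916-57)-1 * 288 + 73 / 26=14919 / 26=573.81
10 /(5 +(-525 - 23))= -10 /543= -0.02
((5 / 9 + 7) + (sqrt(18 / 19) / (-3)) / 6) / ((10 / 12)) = 136 / 15 - sqrt(38) / 95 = 9.00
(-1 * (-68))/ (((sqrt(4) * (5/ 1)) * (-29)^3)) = -34/ 121945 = -0.00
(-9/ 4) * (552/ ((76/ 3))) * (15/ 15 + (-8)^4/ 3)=-2545479/ 38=-66986.29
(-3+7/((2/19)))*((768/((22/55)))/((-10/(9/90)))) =-6096/5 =-1219.20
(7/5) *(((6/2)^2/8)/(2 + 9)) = 63/440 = 0.14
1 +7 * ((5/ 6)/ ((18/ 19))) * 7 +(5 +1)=5411/ 108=50.10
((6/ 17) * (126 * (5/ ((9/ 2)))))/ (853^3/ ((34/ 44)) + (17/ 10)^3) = 840000/ 13654310577521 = 0.00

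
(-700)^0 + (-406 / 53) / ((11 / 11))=-353 / 53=-6.66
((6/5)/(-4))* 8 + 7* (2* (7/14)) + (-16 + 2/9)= -503/45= -11.18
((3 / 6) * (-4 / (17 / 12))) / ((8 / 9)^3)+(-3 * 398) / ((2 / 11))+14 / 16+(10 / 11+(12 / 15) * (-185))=-80367825 / 11968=-6715.23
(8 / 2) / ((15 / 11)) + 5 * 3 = 17.93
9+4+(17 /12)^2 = 2161 /144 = 15.01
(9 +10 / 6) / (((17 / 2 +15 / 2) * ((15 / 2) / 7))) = 28 / 45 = 0.62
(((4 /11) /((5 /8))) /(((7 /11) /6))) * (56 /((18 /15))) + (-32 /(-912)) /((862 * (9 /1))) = 56602369 /221103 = 256.00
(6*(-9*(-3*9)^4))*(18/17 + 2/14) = -4103787402/119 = -34485608.42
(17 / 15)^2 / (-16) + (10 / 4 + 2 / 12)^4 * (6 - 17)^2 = 198243799 / 32400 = 6118.64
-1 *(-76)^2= -5776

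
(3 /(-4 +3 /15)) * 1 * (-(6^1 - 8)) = -30 /19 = -1.58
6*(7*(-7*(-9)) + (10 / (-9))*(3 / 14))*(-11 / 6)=-101816 / 21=-4848.38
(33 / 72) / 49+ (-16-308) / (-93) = 127349 / 36456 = 3.49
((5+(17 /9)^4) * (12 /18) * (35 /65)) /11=1628564 /2814669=0.58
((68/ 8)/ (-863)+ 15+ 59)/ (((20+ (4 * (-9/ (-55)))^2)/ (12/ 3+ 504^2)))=24532849930875/ 26664974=920040.27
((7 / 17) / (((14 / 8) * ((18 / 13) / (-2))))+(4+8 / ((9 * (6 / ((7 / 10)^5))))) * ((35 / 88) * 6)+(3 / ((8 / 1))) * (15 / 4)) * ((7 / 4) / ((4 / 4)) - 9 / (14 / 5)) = -1840871341 / 117810000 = -15.63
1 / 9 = 0.11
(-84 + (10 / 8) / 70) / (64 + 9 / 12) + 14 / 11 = -969 / 39886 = -0.02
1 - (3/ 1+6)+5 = -3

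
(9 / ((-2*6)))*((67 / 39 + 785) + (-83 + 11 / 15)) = -34342 / 65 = -528.34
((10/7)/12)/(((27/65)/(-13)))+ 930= 1050395/1134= 926.27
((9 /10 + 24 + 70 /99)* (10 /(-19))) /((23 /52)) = -1318252 /43263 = -30.47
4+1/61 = 245/61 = 4.02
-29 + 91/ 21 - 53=-233/ 3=-77.67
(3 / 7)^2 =9 / 49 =0.18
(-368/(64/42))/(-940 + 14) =483/1852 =0.26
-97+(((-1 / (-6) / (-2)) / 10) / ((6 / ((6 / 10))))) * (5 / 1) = -23281 / 240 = -97.00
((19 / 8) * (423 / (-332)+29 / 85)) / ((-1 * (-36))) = -500213 / 8127360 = -0.06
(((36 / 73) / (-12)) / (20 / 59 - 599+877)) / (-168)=59 / 67133136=0.00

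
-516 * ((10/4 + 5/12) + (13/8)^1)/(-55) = 4687/110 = 42.61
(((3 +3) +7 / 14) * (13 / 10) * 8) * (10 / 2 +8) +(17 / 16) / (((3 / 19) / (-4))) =51113 / 60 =851.88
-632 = -632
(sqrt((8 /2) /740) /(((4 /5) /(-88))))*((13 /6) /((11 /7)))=-91*sqrt(185) /111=-11.15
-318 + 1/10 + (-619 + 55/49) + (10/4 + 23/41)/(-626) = -11768718141/12576340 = -935.78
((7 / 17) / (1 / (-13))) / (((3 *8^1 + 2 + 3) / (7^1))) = -637 / 493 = -1.29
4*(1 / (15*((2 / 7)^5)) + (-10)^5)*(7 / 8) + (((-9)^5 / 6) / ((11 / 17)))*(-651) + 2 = 100864560539 / 10560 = 9551568.23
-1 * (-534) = 534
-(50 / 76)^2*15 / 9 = -3125 / 4332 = -0.72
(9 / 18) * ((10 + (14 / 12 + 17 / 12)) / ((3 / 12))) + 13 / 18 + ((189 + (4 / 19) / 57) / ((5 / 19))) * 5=618500 / 171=3616.96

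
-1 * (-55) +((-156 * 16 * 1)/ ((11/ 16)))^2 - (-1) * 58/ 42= 33492709280/ 2541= 13180916.68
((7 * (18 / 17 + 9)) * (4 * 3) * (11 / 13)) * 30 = 4740120 / 221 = 21448.51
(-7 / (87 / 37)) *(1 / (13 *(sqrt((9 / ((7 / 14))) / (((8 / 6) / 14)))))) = -37 *sqrt(21) / 10179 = -0.02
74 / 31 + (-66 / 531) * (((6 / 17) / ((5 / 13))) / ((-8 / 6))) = 384409 / 155465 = 2.47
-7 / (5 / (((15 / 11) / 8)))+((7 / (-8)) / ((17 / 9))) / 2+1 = 1585 / 2992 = 0.53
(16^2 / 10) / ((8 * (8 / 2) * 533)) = 4 / 2665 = 0.00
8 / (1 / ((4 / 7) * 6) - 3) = -192 / 65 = -2.95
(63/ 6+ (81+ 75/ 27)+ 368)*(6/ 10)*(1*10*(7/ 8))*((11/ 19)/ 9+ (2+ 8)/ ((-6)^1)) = -3888.81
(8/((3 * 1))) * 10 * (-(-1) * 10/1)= 800/3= 266.67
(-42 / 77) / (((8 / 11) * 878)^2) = -0.00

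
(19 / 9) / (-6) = -19 / 54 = -0.35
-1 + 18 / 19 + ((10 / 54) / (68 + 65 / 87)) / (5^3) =-1345174 / 25568775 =-0.05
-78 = -78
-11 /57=-0.19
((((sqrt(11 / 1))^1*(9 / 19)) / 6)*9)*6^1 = 81*sqrt(11) / 19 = 14.14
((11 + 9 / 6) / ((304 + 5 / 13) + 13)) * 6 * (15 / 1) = 14625 / 4126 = 3.54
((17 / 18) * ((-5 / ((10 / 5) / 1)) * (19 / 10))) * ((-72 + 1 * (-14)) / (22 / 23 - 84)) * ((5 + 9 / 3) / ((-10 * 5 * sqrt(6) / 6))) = 1.82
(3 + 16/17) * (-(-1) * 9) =603/17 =35.47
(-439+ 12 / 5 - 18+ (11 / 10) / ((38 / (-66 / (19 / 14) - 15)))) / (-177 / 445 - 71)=293300479 / 45878768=6.39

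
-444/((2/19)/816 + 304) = -3441888/2356609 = -1.46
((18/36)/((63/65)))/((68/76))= 1235/2142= 0.58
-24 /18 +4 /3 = 0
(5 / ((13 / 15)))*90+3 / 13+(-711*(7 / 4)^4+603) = -18456891 / 3328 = -5545.94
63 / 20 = 3.15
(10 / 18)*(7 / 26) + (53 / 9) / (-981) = 32957 / 229554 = 0.14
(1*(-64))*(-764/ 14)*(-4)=-97792/ 7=-13970.29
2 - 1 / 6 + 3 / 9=13 / 6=2.17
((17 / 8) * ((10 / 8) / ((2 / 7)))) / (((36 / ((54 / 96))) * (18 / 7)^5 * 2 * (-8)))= -0.00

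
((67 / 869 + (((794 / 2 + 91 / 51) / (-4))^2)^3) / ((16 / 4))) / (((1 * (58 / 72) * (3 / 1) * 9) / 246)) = 39397903958950801171775853757 / 14190209563936032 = 2776414525905.19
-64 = -64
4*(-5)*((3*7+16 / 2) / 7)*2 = -1160 / 7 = -165.71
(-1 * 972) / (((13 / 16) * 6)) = -2592 / 13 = -199.38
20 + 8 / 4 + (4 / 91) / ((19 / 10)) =38078 / 1729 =22.02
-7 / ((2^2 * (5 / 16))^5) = -2.29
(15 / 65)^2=9 / 169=0.05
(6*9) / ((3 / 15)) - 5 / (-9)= 2435 / 9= 270.56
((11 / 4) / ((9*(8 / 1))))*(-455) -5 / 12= -17.80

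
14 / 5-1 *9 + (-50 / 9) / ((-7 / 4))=-953 / 315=-3.03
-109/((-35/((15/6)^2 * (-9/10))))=-981/56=-17.52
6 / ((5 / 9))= 54 / 5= 10.80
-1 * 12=-12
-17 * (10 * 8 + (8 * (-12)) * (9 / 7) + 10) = 3978 / 7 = 568.29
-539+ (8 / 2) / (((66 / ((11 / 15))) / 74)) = -24107 / 45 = -535.71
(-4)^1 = -4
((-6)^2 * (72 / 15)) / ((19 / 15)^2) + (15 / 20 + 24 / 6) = 162379 / 1444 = 112.45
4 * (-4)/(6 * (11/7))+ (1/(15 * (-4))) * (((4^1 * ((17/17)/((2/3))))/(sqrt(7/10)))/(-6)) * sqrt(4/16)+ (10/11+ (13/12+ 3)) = sqrt(70)/840+ 145/44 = 3.31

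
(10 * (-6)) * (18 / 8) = -135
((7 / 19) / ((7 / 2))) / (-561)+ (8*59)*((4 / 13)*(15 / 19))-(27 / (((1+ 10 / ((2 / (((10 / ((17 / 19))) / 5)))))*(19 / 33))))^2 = 139027859917 / 1392736917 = 99.82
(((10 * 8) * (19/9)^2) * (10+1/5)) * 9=98192/3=32730.67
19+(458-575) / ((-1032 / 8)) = 856 / 43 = 19.91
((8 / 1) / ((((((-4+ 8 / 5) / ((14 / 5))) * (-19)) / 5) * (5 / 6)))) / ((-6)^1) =-28 / 57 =-0.49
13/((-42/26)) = -169/21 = -8.05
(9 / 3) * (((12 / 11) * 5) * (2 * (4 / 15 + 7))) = 2616 / 11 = 237.82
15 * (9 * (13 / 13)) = 135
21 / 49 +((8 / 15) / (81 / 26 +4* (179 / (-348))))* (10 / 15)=192133 / 251265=0.76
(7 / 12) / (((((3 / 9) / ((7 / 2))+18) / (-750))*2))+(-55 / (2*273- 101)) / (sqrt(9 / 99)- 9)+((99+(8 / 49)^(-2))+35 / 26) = 125.79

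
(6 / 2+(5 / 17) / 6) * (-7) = -2177 / 102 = -21.34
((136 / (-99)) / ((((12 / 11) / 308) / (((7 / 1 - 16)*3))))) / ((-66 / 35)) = -16660 / 3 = -5553.33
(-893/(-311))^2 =797449/96721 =8.24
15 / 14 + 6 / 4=18 / 7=2.57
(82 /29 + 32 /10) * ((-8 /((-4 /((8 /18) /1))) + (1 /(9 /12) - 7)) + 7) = 13.39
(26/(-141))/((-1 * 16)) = 13/1128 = 0.01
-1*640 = -640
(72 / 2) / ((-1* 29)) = -36 / 29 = -1.24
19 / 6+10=79 / 6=13.17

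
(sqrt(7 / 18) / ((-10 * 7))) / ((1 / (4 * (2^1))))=-2 * sqrt(14) / 105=-0.07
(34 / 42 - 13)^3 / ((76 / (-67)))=281018368 / 175959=1597.07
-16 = -16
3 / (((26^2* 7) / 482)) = 723 / 2366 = 0.31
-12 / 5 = -2.40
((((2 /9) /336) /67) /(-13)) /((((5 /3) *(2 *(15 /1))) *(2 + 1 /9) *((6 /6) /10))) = -1 /13901160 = -0.00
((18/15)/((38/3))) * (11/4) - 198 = -75141/380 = -197.74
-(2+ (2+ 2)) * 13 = -78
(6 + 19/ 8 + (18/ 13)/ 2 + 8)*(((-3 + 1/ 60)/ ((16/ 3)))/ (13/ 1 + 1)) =-63545/ 93184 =-0.68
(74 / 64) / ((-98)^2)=37 / 307328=0.00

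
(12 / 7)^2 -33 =-1473 / 49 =-30.06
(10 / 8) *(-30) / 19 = -75 / 38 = -1.97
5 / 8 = 0.62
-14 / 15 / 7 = -2 / 15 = -0.13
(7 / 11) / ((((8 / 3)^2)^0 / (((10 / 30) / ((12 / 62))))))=217 / 198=1.10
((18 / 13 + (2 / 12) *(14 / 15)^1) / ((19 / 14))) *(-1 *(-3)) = 12614 / 3705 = 3.40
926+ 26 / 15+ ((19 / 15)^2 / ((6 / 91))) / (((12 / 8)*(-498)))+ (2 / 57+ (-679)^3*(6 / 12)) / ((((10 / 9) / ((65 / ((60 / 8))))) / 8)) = -187142250046036969 / 19160550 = -9767060446.91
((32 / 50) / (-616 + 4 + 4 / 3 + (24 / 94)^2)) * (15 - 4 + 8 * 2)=-357858 / 12645175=-0.03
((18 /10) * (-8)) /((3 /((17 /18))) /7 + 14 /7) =-2142 /365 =-5.87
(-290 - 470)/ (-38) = 20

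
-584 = -584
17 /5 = 3.40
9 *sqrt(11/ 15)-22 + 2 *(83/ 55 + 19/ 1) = 26.73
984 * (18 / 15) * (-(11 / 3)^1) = -21648 / 5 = -4329.60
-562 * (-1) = 562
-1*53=-53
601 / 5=120.20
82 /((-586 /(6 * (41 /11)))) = -10086 /3223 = -3.13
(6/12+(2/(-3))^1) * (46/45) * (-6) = 46/45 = 1.02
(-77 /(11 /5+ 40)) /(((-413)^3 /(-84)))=-660 /303344783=-0.00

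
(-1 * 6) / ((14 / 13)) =-39 / 7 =-5.57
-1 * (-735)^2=-540225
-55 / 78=-0.71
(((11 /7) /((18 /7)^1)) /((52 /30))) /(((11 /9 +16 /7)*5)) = 231 /11492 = 0.02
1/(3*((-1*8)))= -1/24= -0.04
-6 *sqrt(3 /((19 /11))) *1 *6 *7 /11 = -30.19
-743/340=-2.19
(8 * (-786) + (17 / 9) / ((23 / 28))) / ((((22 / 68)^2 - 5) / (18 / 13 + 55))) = 1102518376720 / 15228369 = 72398.98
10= 10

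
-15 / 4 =-3.75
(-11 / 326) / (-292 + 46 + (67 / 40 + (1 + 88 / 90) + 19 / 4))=0.00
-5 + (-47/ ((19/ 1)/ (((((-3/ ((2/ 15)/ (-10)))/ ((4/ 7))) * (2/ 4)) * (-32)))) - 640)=283845/ 19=14939.21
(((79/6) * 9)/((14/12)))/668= 0.15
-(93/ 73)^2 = -8649/ 5329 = -1.62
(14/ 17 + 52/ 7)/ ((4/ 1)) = 491/ 238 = 2.06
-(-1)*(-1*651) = -651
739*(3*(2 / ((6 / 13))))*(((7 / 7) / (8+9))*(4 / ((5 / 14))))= 537992 / 85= 6329.32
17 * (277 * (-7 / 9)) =-32963 / 9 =-3662.56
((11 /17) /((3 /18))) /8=33 /68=0.49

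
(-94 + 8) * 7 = -602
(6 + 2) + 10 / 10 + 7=16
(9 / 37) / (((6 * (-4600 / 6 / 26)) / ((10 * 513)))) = -60021 / 8510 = -7.05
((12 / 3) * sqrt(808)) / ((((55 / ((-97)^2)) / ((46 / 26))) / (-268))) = -9222862.38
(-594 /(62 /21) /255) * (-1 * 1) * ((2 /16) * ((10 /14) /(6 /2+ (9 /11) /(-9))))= 3267 /134912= 0.02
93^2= 8649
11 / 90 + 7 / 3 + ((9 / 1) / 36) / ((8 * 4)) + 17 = 112109 / 5760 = 19.46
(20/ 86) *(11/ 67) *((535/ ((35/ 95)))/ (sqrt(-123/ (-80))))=4472600 *sqrt(615)/ 2480541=44.71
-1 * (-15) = 15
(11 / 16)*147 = 101.06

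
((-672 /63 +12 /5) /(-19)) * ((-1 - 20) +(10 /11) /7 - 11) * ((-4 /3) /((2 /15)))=202864 /1463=138.66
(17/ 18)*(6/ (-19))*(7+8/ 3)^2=-14297/ 513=-27.87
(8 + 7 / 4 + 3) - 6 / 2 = 39 / 4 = 9.75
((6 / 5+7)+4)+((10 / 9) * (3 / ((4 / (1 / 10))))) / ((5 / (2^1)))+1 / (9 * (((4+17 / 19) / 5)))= 103343 / 8370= 12.35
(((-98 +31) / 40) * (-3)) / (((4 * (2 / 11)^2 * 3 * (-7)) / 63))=-72963 / 640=-114.00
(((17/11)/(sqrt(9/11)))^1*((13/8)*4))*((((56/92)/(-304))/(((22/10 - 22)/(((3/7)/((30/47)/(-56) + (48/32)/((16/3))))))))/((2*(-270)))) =-72709*sqrt(11)/73008648702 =-0.00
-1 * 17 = -17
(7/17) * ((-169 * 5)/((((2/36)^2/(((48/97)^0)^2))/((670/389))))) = -1284028200/6613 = -194167.28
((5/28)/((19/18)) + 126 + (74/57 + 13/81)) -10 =2534411/21546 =117.63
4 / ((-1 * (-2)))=2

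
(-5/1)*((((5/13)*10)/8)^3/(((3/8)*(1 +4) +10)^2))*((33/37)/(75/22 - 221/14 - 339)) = 7940625/793967221424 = 0.00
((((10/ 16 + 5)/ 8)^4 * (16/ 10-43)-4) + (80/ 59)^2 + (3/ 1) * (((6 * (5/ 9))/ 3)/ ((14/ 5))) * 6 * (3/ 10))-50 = -24584806268573/ 408810422272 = -60.14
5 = 5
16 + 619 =635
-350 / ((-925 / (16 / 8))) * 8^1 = 224 / 37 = 6.05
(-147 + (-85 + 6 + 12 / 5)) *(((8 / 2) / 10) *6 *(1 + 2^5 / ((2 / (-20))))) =4279704 / 25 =171188.16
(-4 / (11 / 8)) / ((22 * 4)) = -0.03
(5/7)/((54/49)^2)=1715/2916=0.59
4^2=16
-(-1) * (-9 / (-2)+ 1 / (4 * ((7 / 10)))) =34 / 7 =4.86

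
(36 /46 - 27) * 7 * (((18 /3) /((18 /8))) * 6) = -2936.35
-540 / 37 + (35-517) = -18374 / 37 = -496.59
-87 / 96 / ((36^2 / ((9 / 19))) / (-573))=5539 / 29184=0.19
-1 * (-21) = 21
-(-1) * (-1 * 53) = -53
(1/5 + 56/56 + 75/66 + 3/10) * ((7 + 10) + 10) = 783/11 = 71.18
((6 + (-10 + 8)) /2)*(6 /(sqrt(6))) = 2*sqrt(6) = 4.90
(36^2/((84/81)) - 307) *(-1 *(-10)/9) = 65990/63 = 1047.46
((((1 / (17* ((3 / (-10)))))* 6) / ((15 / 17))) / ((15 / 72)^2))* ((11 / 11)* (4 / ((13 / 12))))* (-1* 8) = 294912 / 325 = 907.42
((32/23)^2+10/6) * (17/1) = 97189/1587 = 61.24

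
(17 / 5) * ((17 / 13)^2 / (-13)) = -4913 / 10985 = -0.45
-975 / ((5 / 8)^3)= -19968 / 5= -3993.60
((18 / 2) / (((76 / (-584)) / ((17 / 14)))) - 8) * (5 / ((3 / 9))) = -183495 / 133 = -1379.66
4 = 4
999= 999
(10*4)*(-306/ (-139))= 12240/ 139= 88.06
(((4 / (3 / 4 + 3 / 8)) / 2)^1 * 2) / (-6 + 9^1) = 1.19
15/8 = 1.88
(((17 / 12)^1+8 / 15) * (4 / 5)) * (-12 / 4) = -4.68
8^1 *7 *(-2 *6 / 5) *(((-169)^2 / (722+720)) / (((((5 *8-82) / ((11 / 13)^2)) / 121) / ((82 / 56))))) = 202894978 / 25235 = 8040.22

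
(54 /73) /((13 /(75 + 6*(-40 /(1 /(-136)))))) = 1766610 /949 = 1861.55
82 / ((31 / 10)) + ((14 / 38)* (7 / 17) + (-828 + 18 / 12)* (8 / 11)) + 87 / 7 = -433348068 / 771001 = -562.06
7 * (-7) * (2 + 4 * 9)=-1862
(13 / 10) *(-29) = -37.70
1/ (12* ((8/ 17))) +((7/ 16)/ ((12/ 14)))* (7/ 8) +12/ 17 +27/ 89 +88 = 104152055/ 1161984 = 89.63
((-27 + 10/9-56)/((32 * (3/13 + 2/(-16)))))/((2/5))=-4355/72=-60.49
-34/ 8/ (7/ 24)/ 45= -34/ 105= -0.32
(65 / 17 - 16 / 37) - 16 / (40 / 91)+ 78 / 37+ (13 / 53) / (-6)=-30945079 / 1000110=-30.94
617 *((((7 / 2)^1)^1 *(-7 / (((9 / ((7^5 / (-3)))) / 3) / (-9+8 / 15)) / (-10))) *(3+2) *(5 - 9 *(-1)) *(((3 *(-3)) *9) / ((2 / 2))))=-1355172124677 / 10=-135517212467.70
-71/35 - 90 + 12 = -2801/35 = -80.03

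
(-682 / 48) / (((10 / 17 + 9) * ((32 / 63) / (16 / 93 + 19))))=-2333947 / 41728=-55.93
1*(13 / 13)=1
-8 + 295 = 287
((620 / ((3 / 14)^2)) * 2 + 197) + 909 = 252994 / 9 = 28110.44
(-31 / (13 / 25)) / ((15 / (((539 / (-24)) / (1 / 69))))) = 1921535 / 312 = 6158.77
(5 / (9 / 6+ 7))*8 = 80 / 17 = 4.71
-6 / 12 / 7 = -1 / 14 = -0.07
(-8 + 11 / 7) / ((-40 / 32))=36 / 7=5.14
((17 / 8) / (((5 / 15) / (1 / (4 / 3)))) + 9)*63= 27783 / 32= 868.22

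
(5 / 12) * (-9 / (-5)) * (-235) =-705 / 4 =-176.25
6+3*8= 30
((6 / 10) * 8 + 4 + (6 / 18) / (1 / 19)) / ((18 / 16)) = 1816 / 135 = 13.45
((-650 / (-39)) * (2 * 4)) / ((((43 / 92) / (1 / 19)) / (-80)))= -2944000 / 2451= -1201.14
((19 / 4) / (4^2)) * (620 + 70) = 6555 / 32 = 204.84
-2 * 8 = -16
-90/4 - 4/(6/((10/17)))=-2335/102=-22.89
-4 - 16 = -20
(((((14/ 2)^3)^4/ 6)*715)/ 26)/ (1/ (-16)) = -3045083184220/ 3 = -1015027728073.33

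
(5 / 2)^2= 25 / 4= 6.25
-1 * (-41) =41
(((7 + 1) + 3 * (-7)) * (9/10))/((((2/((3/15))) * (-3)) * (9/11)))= 143/300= 0.48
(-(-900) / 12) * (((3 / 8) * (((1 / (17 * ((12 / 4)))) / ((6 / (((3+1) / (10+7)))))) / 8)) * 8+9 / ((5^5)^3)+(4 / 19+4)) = 8467376709577403 / 26811523437500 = 315.81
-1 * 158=-158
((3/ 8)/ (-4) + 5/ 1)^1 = 4.91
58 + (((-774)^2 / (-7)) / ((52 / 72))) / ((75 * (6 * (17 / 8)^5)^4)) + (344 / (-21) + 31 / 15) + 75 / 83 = 4888445885911237405273370635556 / 109632642194318268791783186975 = 44.59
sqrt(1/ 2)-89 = -88.29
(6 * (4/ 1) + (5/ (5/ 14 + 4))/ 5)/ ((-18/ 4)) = -2956/ 549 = -5.38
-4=-4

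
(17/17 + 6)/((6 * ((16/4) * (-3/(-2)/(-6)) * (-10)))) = 7/60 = 0.12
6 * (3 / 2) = 9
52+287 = 339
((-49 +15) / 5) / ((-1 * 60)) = 17 / 150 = 0.11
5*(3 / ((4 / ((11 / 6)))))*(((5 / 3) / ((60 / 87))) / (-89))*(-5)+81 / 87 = 461963 / 247776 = 1.86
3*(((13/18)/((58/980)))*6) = 6370/29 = 219.66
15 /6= 2.50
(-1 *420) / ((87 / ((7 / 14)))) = -2.41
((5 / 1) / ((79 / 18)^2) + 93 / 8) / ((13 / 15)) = 8900595 / 649064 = 13.71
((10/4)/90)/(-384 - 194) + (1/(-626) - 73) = -475452709/6512904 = -73.00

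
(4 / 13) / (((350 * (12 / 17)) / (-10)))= -0.01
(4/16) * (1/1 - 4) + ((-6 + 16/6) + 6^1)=23/12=1.92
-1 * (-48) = 48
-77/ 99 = -7/ 9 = -0.78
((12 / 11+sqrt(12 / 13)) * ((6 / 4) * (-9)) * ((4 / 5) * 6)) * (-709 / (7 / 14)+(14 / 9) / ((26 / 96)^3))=1907267472 * sqrt(39) / 142805+1040327712 / 10985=178111.00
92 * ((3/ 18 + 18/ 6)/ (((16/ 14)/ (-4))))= -3059/ 3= -1019.67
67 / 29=2.31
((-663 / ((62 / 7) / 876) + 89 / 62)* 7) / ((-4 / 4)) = 28457989 / 62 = 458999.82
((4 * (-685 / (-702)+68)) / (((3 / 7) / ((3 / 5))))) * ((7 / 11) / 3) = 4745258 / 57915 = 81.93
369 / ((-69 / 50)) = -6150 / 23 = -267.39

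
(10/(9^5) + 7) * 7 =2893471/59049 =49.00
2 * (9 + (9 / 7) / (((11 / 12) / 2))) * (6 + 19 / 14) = 93627 / 539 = 173.71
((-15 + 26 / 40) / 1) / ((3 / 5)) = -287 / 12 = -23.92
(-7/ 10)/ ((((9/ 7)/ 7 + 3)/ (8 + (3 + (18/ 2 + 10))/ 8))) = -14749/ 6240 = -2.36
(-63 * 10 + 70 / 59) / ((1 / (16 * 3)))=-1780800 / 59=-30183.05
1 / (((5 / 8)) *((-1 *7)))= -8 / 35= -0.23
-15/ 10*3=-9/ 2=-4.50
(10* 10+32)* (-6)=-792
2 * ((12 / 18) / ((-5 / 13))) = -52 / 15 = -3.47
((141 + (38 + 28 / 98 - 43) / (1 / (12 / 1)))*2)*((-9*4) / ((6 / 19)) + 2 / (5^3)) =-16841136 / 875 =-19247.01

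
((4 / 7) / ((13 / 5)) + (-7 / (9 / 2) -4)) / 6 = -2185 / 2457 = -0.89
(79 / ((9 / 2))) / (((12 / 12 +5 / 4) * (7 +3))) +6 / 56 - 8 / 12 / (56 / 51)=0.28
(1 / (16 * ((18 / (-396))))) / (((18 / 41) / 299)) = -134849 / 144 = -936.45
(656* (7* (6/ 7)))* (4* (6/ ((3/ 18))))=566784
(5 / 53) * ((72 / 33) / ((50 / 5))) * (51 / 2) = 306 / 583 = 0.52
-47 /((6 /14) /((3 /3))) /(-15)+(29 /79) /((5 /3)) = 26774 /3555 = 7.53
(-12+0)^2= 144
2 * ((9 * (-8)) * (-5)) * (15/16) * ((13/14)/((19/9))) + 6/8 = 158349/532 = 297.65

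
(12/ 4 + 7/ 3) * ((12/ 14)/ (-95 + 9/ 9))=-16/ 329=-0.05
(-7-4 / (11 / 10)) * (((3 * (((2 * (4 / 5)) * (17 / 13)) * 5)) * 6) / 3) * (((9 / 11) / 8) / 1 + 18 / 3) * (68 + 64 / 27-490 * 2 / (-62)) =-1316949540 / 3751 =-351092.92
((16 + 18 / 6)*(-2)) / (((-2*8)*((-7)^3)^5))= -19 / 37980492079544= -0.00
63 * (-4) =-252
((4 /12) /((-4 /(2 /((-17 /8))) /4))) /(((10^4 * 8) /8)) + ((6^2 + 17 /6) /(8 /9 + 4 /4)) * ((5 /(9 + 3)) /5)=25699 /15000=1.71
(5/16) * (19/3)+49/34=2791/816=3.42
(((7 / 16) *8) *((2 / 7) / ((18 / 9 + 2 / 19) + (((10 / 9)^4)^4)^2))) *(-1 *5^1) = -65239992585557737208499132696339 / 407469470562340099877262792714248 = -0.16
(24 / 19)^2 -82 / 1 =-29026 / 361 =-80.40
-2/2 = -1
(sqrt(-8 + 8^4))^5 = 33423488 * sqrt(1022) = 1068506621.50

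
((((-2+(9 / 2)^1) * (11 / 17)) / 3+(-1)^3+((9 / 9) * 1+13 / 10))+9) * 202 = 558328 / 255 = 2189.52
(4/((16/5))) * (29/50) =29/40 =0.72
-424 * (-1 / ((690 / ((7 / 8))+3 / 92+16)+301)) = 273056 / 712009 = 0.38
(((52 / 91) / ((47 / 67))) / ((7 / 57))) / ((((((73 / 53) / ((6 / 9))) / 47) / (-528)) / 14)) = -569978112 / 511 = -1115417.05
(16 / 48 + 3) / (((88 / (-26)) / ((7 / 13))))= -35 / 66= -0.53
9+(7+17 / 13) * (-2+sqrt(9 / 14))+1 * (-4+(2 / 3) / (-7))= -3197 / 273+162 * sqrt(14) / 91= -5.05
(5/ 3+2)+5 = 26/ 3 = 8.67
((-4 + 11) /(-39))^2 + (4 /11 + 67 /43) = 1405766 /719433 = 1.95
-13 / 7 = -1.86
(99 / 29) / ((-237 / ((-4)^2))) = -528 / 2291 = -0.23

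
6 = 6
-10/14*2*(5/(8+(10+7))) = -2/7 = -0.29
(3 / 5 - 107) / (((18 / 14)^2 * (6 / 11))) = -143374 / 1215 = -118.00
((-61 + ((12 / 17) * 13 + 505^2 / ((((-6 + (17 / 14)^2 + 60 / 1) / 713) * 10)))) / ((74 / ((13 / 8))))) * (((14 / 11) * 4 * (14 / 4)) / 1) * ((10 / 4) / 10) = 38587624278749 / 1203684592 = 32057.92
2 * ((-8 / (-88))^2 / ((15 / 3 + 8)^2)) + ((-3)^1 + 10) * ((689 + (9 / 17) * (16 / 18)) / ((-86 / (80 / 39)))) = -1720797618 / 14948219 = -115.12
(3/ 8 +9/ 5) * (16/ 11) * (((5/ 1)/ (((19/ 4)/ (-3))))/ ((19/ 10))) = -20880/ 3971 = -5.26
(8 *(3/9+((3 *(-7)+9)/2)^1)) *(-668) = 90848/3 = 30282.67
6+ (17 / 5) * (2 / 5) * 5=64 / 5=12.80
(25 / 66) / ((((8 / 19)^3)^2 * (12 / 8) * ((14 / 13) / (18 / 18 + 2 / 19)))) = 804732175 / 17301504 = 46.51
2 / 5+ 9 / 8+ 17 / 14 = 767 / 280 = 2.74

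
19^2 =361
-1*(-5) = 5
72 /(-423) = -8 /47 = -0.17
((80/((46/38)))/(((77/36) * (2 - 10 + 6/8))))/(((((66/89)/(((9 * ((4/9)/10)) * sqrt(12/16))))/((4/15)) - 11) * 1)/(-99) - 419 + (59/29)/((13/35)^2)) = 7521360054318130176/713248255427330759059 - 871287038968320 * sqrt(3)/713248255427330759059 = 0.01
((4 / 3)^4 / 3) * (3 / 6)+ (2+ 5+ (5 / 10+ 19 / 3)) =6979 / 486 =14.36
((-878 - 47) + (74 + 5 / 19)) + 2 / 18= -145457 / 171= -850.63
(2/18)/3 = 0.04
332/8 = 83/2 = 41.50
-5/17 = -0.29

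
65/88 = 0.74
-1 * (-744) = 744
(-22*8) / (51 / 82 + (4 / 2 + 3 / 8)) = -57728 / 983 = -58.73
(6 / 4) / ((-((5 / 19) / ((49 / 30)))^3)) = -806954491 / 2250000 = -358.65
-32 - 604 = -636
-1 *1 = -1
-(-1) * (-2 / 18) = -1 / 9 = -0.11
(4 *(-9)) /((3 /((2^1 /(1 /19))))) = -456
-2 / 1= -2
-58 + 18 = -40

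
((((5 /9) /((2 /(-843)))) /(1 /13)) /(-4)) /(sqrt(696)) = 18265*sqrt(174) /8352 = 28.85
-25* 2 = -50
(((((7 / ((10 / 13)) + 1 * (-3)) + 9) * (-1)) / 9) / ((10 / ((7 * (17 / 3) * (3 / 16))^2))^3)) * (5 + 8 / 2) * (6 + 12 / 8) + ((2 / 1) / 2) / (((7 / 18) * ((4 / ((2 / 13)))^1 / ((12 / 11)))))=-1287690831352423293 / 67175972864000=-19168.92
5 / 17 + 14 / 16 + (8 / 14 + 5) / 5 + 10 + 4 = 77509 / 4760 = 16.28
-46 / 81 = -0.57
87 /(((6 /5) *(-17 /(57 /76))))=-435 /136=-3.20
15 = 15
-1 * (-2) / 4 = 1 / 2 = 0.50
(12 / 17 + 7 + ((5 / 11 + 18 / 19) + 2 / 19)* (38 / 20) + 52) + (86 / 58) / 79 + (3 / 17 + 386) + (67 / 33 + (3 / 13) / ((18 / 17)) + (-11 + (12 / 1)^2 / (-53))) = 129080741423 / 295179313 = 437.30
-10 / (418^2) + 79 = 6901593 / 87362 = 79.00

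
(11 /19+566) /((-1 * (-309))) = 10765 /5871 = 1.83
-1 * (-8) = 8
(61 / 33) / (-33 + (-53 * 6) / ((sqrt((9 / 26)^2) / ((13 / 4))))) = -61 / 99616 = -0.00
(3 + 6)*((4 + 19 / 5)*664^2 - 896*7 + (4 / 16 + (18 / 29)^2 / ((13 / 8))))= 6755381657937 / 218660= 30894455.58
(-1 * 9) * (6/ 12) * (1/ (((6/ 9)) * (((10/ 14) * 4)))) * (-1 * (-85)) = -3213/ 16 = -200.81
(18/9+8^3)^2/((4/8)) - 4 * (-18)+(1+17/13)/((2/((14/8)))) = 27480233/52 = 528466.02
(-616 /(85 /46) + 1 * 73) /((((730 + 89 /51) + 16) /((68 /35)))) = -0.68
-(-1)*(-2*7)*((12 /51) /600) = -7 /1275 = -0.01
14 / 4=7 / 2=3.50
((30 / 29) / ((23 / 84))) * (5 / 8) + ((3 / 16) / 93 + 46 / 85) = 81676967 / 28120720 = 2.90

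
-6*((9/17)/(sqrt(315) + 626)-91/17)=162*sqrt(35)/6656537 + 213758502/6656537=32.11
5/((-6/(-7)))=35/6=5.83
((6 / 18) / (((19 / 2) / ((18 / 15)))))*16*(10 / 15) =128 / 285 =0.45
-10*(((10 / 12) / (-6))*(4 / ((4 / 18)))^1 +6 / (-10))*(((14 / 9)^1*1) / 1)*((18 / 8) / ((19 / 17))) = 3689 / 38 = 97.08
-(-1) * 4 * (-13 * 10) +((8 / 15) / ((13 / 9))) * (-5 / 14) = -47332 / 91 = -520.13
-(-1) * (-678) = -678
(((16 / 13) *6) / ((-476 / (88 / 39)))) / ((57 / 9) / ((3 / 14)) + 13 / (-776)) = -0.00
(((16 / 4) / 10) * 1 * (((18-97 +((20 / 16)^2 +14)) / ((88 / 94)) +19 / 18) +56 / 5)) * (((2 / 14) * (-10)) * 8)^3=1125420160 / 33957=33142.51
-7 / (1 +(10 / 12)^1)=-42 / 11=-3.82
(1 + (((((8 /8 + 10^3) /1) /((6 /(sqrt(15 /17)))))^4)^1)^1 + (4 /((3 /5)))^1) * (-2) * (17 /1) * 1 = -25100150419081 /1224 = -20506658839.12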